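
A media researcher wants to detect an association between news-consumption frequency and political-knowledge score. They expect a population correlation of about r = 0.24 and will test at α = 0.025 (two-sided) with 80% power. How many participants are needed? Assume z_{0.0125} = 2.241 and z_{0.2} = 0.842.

Fisher's z: C = ½·ln((1+r)/(1−r)) = ½·ln(1.6316) = 0.2448.
n = ((z_{α/2} + z_β)/C)² + 3.
(2.241 + 0.842) / 0.2448 = 3.083 / 0.2448 = 12.594.
n = 12.594² + 3 = 158.61 + 3 = 161.6.
Round up.

n = 162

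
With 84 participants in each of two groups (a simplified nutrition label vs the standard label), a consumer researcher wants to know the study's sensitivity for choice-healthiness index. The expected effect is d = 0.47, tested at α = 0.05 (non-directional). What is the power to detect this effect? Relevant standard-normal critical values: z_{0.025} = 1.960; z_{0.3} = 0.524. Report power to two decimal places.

power ≈ 0.86

For two equal groups, power = Φ(d·√(n/2) − z_{α/2}).
d·√(n/2) = 0.47 × √(84/2) = 0.47 × 6.481 = 3.046.
z_β = 3.046 − 1.960 = 1.086.
Power = Φ(1.086) = 0.861.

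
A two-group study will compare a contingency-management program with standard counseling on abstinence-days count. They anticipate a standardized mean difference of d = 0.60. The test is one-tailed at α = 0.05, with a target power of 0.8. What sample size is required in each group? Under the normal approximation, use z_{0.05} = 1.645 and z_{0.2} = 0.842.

For two independent groups with equal n: n = 2·((z_{α} + z_β) / d)².
z_{α} + z_β = 1.645 + 0.842 = 2.487.
n = 2 × (2.487 / 0.60)² = 2 × 4.145² = 2 × 17.18 = 34.4.
Round up to the next whole participant.

n = 35 per group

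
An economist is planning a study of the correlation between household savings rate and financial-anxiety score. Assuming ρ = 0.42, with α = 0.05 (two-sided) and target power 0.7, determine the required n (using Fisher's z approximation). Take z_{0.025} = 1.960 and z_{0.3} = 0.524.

Fisher's z: C = ½·ln((1+r)/(1−r)) = ½·ln(2.4483) = 0.4477.
n = ((z_{α/2} + z_β)/C)² + 3.
(1.960 + 0.524) / 0.4477 = 2.484 / 0.4477 = 5.548.
n = 5.548² + 3 = 30.78 + 3 = 33.8.
Round up.

n = 34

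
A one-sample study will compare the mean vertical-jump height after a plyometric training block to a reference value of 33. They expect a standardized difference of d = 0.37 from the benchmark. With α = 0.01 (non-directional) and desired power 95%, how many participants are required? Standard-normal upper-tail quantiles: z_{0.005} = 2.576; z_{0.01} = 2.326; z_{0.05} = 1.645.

n = 131

For a one-sample test: n = ((z_{α/2} + z_β) / d)².
z_{α/2} + z_β = 2.576 + 1.645 = 4.221.
n = (4.221 / 0.37)² = 11.408² = 130.14.
Round up.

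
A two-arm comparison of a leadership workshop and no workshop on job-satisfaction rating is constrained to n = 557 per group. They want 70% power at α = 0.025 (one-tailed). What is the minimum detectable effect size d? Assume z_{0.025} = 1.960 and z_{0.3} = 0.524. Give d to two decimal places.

d_min ≈ 0.15

For two independent groups of n = 557 each: d_min = (z_{α} + z_β)·√(2/n).
z-sum = 1.960 + 0.524 = 2.484.
d_min = 2.484 × √(2/557) = 2.484 × 0.0599 = 0.149.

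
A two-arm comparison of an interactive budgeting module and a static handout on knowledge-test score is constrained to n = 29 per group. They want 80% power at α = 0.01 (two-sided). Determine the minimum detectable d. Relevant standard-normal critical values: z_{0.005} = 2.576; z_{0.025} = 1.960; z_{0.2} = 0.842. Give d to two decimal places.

For two independent groups of n = 29 each: d_min = (z_{α/2} + z_β)·√(2/n).
z-sum = 2.576 + 0.842 = 3.418.
d_min = 3.418 × √(2/29) = 3.418 × 0.2626 = 0.898.

d_min ≈ 0.90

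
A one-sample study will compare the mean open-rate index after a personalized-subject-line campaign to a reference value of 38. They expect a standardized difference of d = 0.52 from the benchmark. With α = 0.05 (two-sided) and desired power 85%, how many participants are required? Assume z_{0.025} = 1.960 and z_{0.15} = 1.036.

n = 34

For a one-sample test: n = ((z_{α/2} + z_β) / d)².
z_{α/2} + z_β = 1.960 + 1.036 = 2.996.
n = (2.996 / 0.52)² = 5.762² = 33.20.
Round up.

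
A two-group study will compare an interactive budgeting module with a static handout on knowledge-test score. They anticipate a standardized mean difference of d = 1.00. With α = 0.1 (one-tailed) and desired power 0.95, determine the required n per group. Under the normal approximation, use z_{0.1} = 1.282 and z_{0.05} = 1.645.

For two independent groups with equal n: n = 2·((z_{α} + z_β) / d)².
z_{α} + z_β = 1.282 + 1.645 = 2.927.
n = 2 × (2.927 / 1.00)² = 2 × 2.927² = 2 × 8.57 = 17.1.
Round up to the next whole participant.

n = 18 per group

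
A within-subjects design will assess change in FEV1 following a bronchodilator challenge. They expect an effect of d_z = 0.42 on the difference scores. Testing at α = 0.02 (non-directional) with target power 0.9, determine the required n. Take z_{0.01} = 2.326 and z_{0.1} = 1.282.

n = 74 pairs

For a paired (one-sample on differences) test: n = ((z_{α/2} + z_β) / d)².
z_{α/2} + z_β = 2.326 + 1.282 = 3.608.
n = (3.608 / 0.42)² = 8.590² = 73.80.
Round up.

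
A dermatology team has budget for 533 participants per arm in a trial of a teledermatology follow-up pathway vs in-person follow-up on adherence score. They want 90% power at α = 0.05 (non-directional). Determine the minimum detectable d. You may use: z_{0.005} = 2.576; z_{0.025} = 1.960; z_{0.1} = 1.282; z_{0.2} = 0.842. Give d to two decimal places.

For two independent groups of n = 533 each: d_min = (z_{α/2} + z_β)·√(2/n).
z-sum = 1.960 + 1.282 = 3.242.
d_min = 3.242 × √(2/533) = 3.242 × 0.0613 = 0.199.

d_min ≈ 0.20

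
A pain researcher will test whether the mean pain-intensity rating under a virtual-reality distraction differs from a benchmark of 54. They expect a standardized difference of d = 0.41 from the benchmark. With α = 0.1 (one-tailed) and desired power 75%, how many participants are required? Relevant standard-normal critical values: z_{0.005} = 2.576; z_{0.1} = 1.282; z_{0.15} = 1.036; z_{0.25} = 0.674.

n = 23

For a one-sample test: n = ((z_{α} + z_β) / d)².
z_{α} + z_β = 1.282 + 0.674 = 1.956.
n = (1.956 / 0.41)² = 4.771² = 22.76.
Round up.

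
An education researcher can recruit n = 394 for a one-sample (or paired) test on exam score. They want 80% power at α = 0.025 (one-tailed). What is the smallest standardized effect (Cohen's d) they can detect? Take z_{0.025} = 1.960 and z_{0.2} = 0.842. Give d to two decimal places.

For a single sample (or paired design) of n = 394: d_min = (z_{α} + z_β)/√n.
z-sum = 1.960 + 0.842 = 2.802.
d_min = 2.802 / √394 = 2.802 / 19.849 = 0.141.

d_min ≈ 0.14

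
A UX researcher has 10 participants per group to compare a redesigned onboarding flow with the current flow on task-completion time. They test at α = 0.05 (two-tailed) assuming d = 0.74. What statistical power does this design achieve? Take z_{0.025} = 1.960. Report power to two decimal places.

For two equal groups, power = Φ(d·√(n/2) − z_{α/2}).
d·√(n/2) = 0.74 × √(10/2) = 0.74 × 2.236 = 1.655.
z_β = 1.655 − 1.960 = -0.305.
Power = Φ(-0.305) = 0.380.

power ≈ 0.38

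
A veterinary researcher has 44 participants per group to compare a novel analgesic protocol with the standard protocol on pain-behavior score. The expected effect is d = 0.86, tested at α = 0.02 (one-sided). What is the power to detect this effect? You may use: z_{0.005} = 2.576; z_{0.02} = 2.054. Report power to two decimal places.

power ≈ 0.98

For two equal groups, power = Φ(d·√(n/2) − z_{α}).
d·√(n/2) = 0.86 × √(44/2) = 0.86 × 4.690 = 4.034.
z_β = 4.034 − 2.054 = 1.980.
Power = Φ(1.980) = 0.976.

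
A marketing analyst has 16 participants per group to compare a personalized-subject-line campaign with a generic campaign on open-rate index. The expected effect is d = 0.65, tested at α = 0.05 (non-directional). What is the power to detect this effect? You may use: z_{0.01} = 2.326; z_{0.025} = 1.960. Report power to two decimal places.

power ≈ 0.45

For two equal groups, power = Φ(d·√(n/2) − z_{α/2}).
d·√(n/2) = 0.65 × √(16/2) = 0.65 × 2.828 = 1.838.
z_β = 1.838 − 1.960 = -0.122.
Power = Φ(-0.122) = 0.452.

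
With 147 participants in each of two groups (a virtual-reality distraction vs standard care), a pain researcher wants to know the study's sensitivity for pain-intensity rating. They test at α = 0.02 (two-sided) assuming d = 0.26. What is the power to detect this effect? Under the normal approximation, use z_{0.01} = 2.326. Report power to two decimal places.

power ≈ 0.46

For two equal groups, power = Φ(d·√(n/2) − z_{α/2}).
d·√(n/2) = 0.26 × √(147/2) = 0.26 × 8.573 = 2.229.
z_β = 2.229 − 2.326 = -0.097.
Power = Φ(-0.097) = 0.461.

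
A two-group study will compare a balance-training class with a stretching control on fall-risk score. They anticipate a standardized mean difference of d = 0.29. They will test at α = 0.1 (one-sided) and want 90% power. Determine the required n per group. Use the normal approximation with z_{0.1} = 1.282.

For two independent groups with equal n: n = 2·((z_{α} + z_β) / d)².
z_{α} + z_β = 1.282 + 1.282 = 2.564.
n = 2 × (2.564 / 0.29)² = 2 × 8.841² = 2 × 78.17 = 156.3.
Round up to the next whole participant.

n = 157 per group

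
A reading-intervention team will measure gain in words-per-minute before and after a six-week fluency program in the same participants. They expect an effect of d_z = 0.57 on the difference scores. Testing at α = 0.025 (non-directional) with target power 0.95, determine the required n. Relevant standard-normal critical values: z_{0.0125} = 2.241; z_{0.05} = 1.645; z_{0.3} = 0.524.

For a paired (one-sample on differences) test: n = ((z_{α/2} + z_β) / d)².
z_{α/2} + z_β = 2.241 + 1.645 = 3.886.
n = (3.886 / 0.57)² = 6.818² = 46.48.
Round up.

n = 47 pairs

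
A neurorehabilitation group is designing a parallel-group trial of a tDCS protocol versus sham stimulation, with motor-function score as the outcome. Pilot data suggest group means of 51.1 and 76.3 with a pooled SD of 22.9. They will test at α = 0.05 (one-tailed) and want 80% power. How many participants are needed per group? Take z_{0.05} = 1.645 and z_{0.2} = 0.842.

Cohen's d = |M₁ − M₂| / SD_pooled = |51.1 − 76.3| / 22.9 = 25.2 / 22.9 = 1.100.
For two independent groups with equal n: n = 2·((z_{α} + z_β) / d)².
z_{α} + z_β = 1.645 + 0.842 = 2.487.
n = 2 × (2.487 / 1.100)² = 2 × 2.261² = 2 × 5.11 = 10.2.
Round up to the next whole participant.

n = 11 per group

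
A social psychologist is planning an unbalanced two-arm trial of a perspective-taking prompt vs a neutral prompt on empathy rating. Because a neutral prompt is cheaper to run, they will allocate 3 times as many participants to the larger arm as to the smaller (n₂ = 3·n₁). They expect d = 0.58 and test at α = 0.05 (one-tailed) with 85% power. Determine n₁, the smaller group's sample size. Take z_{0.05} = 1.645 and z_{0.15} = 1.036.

n₁ = 29

With allocation ratio k = n₂/n₁ = 3, Var(x̄₁−x̄₂) = σ²(1/n₁ + 1/(k·n₁)) = σ²·(k+1)/(k·n₁).
So n₁ = (1 + 1/k)·((z_{α} + z_β)/d)² = 1.333 × (2.681/0.58)².
n₁ = 1.333 × 21.37 = 28.5.
Round up: n₁ = 29, giving n₂ = 3 × 29 = 87.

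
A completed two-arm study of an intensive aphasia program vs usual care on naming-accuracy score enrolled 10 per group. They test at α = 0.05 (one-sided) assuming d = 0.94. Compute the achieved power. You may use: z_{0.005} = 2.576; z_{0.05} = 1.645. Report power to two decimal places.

For two equal groups, power = Φ(d·√(n/2) − z_{α}).
d·√(n/2) = 0.94 × √(10/2) = 0.94 × 2.236 = 2.102.
z_β = 2.102 − 1.645 = 0.457.
Power = Φ(0.457) = 0.676.

power ≈ 0.68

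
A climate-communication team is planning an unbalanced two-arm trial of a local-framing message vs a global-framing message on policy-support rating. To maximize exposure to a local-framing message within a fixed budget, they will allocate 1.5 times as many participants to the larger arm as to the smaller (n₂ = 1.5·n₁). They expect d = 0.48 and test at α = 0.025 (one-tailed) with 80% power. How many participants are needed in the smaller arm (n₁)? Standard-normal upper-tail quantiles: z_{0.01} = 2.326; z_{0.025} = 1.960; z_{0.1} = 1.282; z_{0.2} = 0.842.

n₁ = 57

With allocation ratio k = n₂/n₁ = 1.5, Var(x̄₁−x̄₂) = σ²(1/n₁ + 1/(k·n₁)) = σ²·(k+1)/(k·n₁).
So n₁ = (1 + 1/k)·((z_{α} + z_β)/d)² = 1.667 × (2.802/0.48)².
n₁ = 1.667 × 34.08 = 56.8.
Round up: n₁ = 57, giving n₂ = ⌈1.5 × 57⌉ = ⌈85.5⌉ = 86.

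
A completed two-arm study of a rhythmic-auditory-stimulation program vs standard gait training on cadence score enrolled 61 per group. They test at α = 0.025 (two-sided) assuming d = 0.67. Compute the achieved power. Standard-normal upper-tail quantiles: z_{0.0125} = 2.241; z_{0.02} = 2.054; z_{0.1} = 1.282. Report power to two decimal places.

power ≈ 0.93

For two equal groups, power = Φ(d·√(n/2) − z_{α/2}).
d·√(n/2) = 0.67 × √(61/2) = 0.67 × 5.523 = 3.700.
z_β = 3.700 − 2.241 = 1.459.
Power = Φ(1.459) = 0.928.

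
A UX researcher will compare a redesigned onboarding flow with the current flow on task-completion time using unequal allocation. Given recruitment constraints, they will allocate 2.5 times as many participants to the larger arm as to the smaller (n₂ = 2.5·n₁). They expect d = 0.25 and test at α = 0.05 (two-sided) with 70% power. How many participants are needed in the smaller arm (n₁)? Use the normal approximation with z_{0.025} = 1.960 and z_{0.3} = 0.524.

n₁ = 139

With allocation ratio k = n₂/n₁ = 2.5, Var(x̄₁−x̄₂) = σ²(1/n₁ + 1/(k·n₁)) = σ²·(k+1)/(k·n₁).
So n₁ = (1 + 1/k)·((z_{α/2} + z_β)/d)² = 1.400 × (2.484/0.25)².
n₁ = 1.400 × 98.72 = 138.2.
Round up: n₁ = 139, giving n₂ = ⌈2.5 × 139⌉ = ⌈347.5⌉ = 348.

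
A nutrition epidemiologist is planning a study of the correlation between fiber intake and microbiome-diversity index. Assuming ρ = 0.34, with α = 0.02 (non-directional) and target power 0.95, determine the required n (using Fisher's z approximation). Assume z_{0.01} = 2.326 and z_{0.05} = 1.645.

n = 129

Fisher's z: C = ½·ln((1+r)/(1−r)) = ½·ln(2.0303) = 0.3541.
n = ((z_{α/2} + z_β)/C)² + 3.
(2.326 + 1.645) / 0.3541 = 3.971 / 0.3541 = 11.214.
n = 11.214² + 3 = 125.76 + 3 = 128.8.
Round up.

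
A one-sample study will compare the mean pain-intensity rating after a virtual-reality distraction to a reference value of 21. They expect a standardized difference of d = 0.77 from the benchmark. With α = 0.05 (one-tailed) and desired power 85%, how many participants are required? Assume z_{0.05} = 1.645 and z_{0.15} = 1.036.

n = 13

For a one-sample test: n = ((z_{α} + z_β) / d)².
z_{α} + z_β = 1.645 + 1.036 = 2.681.
n = (2.681 / 0.77)² = 3.482² = 12.12.
Round up.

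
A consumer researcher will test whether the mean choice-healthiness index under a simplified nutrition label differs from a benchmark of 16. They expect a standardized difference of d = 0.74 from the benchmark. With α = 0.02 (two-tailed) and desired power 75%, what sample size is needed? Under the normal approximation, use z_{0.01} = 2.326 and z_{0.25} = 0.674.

n = 17

For a one-sample test: n = ((z_{α/2} + z_β) / d)².
z_{α/2} + z_β = 2.326 + 0.674 = 3.000.
n = (3.000 / 0.74)² = 4.054² = 16.44.
Round up.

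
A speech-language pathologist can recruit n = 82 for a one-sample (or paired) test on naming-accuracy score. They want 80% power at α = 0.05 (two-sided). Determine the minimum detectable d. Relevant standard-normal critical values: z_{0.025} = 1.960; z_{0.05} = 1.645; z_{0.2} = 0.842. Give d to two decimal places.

d_min ≈ 0.31

For a single sample (or paired design) of n = 82: d_min = (z_{α/2} + z_β)/√n.
z-sum = 1.960 + 0.842 = 2.802.
d_min = 2.802 / √82 = 2.802 / 9.055 = 0.309.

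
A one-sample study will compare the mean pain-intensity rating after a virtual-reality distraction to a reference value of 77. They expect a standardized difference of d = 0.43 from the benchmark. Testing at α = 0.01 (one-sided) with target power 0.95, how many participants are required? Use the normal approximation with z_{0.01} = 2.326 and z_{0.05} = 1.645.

For a one-sample test: n = ((z_{α} + z_β) / d)².
z_{α} + z_β = 2.326 + 1.645 = 3.971.
n = (3.971 / 0.43)² = 9.235² = 85.28.
Round up.

n = 86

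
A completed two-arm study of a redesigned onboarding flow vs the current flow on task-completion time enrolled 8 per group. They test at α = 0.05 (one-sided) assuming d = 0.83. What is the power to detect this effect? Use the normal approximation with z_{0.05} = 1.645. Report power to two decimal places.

power ≈ 0.51

For two equal groups, power = Φ(d·√(n/2) − z_{α}).
d·√(n/2) = 0.83 × √(8/2) = 0.83 × 2.000 = 1.660.
z_β = 1.660 − 1.645 = 0.015.
Power = Φ(0.015) = 0.506.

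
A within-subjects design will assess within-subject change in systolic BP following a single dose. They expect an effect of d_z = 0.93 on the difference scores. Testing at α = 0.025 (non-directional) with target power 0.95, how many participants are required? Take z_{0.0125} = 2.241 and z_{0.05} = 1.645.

n = 18 pairs

For a paired (one-sample on differences) test: n = ((z_{α/2} + z_β) / d)².
z_{α/2} + z_β = 2.241 + 1.645 = 3.886.
n = (3.886 / 0.93)² = 4.178² = 17.46.
Round up.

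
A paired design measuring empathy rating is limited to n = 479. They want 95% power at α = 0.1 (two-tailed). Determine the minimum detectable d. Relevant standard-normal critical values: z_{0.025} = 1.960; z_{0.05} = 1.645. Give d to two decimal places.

For a single sample (or paired design) of n = 479: d_min = (z_{α/2} + z_β)/√n.
z-sum = 1.645 + 1.645 = 3.290.
d_min = 3.290 / √479 = 3.290 / 21.886 = 0.150.

d_min ≈ 0.15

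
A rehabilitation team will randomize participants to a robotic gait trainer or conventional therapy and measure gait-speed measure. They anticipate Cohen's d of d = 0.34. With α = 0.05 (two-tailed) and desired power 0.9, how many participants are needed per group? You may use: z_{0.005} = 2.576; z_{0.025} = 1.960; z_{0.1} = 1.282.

n = 182 per group

For two independent groups with equal n: n = 2·((z_{α/2} + z_β) / d)².
z_{α/2} + z_β = 1.960 + 1.282 = 3.242.
n = 2 × (3.242 / 0.34)² = 2 × 9.535² = 2 × 90.92 = 181.8.
Round up to the next whole participant.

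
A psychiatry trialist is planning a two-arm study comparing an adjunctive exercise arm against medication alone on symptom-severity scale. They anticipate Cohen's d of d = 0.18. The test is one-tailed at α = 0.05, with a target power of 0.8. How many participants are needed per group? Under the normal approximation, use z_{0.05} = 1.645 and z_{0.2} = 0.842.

For two independent groups with equal n: n = 2·((z_{α} + z_β) / d)².
z_{α} + z_β = 1.645 + 0.842 = 2.487.
n = 2 × (2.487 / 0.18)² = 2 × 13.817² = 2 × 190.90 = 381.8.
Round up to the next whole participant.

n = 382 per group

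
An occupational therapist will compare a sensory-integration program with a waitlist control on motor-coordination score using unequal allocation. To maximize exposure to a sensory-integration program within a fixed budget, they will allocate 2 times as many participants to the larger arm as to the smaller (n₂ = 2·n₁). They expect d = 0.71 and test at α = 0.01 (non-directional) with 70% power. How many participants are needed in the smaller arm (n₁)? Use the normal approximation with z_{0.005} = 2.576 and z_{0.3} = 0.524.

With allocation ratio k = n₂/n₁ = 2, Var(x̄₁−x̄₂) = σ²(1/n₁ + 1/(k·n₁)) = σ²·(k+1)/(k·n₁).
So n₁ = (1 + 1/k)·((z_{α/2} + z_β)/d)² = 1.500 × (3.100/0.71)².
n₁ = 1.500 × 19.06 = 28.6.
Round up: n₁ = 29, giving n₂ = 2 × 29 = 58.

n₁ = 29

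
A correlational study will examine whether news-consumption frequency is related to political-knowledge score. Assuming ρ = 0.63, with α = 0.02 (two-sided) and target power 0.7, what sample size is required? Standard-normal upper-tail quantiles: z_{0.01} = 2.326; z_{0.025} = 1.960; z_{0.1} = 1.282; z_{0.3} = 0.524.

n = 18

Fisher's z: C = ½·ln((1+r)/(1−r)) = ½·ln(4.4054) = 0.7414.
n = ((z_{α/2} + z_β)/C)² + 3.
(2.326 + 0.524) / 0.7414 = 2.850 / 0.7414 = 3.844.
n = 3.844² + 3 = 14.78 + 3 = 17.8.
Round up.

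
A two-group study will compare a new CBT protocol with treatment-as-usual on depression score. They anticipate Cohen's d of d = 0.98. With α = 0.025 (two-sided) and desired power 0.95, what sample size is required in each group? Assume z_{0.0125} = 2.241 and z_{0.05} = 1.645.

n = 32 per group

For two independent groups with equal n: n = 2·((z_{α/2} + z_β) / d)².
z_{α/2} + z_β = 2.241 + 1.645 = 3.886.
n = 2 × (3.886 / 0.98)² = 2 × 3.965² = 2 × 15.72 = 31.4.
Round up to the next whole participant.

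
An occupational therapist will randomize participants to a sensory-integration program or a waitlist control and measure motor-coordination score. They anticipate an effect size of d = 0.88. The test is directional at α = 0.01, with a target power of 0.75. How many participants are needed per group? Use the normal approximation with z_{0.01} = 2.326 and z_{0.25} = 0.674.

n = 24 per group

For two independent groups with equal n: n = 2·((z_{α} + z_β) / d)².
z_{α} + z_β = 2.326 + 0.674 = 3.000.
n = 2 × (3.000 / 0.88)² = 2 × 3.409² = 2 × 11.62 = 23.2.
Round up to the next whole participant.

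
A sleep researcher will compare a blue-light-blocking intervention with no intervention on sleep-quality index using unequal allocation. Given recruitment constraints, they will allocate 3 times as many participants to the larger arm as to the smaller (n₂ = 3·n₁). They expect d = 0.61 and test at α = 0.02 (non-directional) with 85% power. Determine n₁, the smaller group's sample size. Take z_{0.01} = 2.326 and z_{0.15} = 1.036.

With allocation ratio k = n₂/n₁ = 3, Var(x̄₁−x̄₂) = σ²(1/n₁ + 1/(k·n₁)) = σ²·(k+1)/(k·n₁).
So n₁ = (1 + 1/k)·((z_{α/2} + z_β)/d)² = 1.333 × (3.362/0.61)².
n₁ = 1.333 × 30.38 = 40.5.
Round up: n₁ = 41, giving n₂ = 3 × 41 = 123.

n₁ = 41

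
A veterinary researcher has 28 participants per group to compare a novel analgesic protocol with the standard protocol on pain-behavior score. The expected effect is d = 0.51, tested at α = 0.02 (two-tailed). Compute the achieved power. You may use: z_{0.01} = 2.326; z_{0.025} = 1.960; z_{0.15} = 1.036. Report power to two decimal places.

For two equal groups, power = Φ(d·√(n/2) − z_{α/2}).
d·√(n/2) = 0.51 × √(28/2) = 0.51 × 3.742 = 1.908.
z_β = 1.908 − 2.326 = -0.418.
Power = Φ(-0.418) = 0.338.

power ≈ 0.34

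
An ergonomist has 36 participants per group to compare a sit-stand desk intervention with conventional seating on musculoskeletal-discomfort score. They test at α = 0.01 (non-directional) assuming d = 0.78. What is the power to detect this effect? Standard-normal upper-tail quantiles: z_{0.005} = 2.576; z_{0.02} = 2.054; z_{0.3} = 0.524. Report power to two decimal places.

For two equal groups, power = Φ(d·√(n/2) − z_{α/2}).
d·√(n/2) = 0.78 × √(36/2) = 0.78 × 4.243 = 3.309.
z_β = 3.309 − 2.576 = 0.733.
Power = Φ(0.733) = 0.768.

power ≈ 0.77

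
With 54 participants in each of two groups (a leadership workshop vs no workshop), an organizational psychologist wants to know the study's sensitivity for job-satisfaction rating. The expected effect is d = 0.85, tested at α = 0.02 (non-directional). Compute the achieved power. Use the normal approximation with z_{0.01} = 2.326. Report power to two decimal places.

For two equal groups, power = Φ(d·√(n/2) − z_{α/2}).
d·√(n/2) = 0.85 × √(54/2) = 0.85 × 5.196 = 4.417.
z_β = 4.417 − 2.326 = 2.091.
Power = Φ(2.091) = 0.982.

power ≈ 0.98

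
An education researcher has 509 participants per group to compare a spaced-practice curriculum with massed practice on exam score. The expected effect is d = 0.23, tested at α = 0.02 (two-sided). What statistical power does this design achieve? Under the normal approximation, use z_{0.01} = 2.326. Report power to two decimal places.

power ≈ 0.91

For two equal groups, power = Φ(d·√(n/2) − z_{α/2}).
d·√(n/2) = 0.23 × √(509/2) = 0.23 × 15.953 = 3.669.
z_β = 3.669 − 2.326 = 1.343.
Power = Φ(1.343) = 0.910.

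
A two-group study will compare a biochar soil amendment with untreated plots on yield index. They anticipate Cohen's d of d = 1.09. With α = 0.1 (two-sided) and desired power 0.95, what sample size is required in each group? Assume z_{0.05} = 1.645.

For two independent groups with equal n: n = 2·((z_{α/2} + z_β) / d)².
z_{α/2} + z_β = 1.645 + 1.645 = 3.290.
n = 2 × (3.290 / 1.09)² = 2 × 3.018² = 2 × 9.11 = 18.2.
Round up to the next whole participant.

n = 19 per group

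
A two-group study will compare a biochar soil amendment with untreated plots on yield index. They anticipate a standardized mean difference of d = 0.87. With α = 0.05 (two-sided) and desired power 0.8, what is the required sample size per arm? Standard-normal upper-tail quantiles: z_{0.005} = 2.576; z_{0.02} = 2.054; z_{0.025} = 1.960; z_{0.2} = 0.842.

n = 21 per group

For two independent groups with equal n: n = 2·((z_{α/2} + z_β) / d)².
z_{α/2} + z_β = 1.960 + 0.842 = 2.802.
n = 2 × (2.802 / 0.87)² = 2 × 3.221² = 2 × 10.37 = 20.7.
Round up to the next whole participant.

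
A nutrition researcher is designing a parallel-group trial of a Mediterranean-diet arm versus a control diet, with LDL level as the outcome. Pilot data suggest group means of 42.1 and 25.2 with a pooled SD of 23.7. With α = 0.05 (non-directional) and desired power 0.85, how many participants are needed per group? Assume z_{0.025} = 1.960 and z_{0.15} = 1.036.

Cohen's d = |M₁ − M₂| / SD_pooled = |42.1 − 25.2| / 23.7 = 16.9 / 23.7 = 0.713.
For two independent groups with equal n: n = 2·((z_{α/2} + z_β) / d)².
z_{α/2} + z_β = 1.960 + 1.036 = 2.996.
n = 2 × (2.996 / 0.713)² = 2 × 4.202² = 2 × 17.66 = 35.3.
Round up to the next whole participant.

n = 36 per group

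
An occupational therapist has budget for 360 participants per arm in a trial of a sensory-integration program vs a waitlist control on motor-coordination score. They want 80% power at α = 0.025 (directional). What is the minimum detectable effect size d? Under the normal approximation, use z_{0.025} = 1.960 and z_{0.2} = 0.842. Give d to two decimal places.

For two independent groups of n = 360 each: d_min = (z_{α} + z_β)·√(2/n).
z-sum = 1.960 + 0.842 = 2.802.
d_min = 2.802 × √(2/360) = 2.802 × 0.0745 = 0.209.

d_min ≈ 0.21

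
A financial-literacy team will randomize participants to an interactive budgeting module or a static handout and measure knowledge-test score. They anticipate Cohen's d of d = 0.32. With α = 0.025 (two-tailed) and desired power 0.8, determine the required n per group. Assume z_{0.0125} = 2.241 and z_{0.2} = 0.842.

n = 186 per group

For two independent groups with equal n: n = 2·((z_{α/2} + z_β) / d)².
z_{α/2} + z_β = 2.241 + 0.842 = 3.083.
n = 2 × (3.083 / 0.32)² = 2 × 9.634² = 2 × 92.82 = 185.6.
Round up to the next whole participant.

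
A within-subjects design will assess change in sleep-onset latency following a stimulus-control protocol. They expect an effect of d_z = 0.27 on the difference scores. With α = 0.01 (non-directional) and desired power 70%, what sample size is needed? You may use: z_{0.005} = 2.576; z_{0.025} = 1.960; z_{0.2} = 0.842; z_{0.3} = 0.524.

n = 132 pairs

For a paired (one-sample on differences) test: n = ((z_{α/2} + z_β) / d)².
z_{α/2} + z_β = 2.576 + 0.524 = 3.100.
n = (3.100 / 0.27)² = 11.481² = 131.82.
Round up.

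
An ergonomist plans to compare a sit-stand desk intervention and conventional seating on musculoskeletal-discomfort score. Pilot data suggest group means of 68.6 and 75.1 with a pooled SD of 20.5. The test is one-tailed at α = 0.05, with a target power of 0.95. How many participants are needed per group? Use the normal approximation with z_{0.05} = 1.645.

n = 216 per group

Cohen's d = |M₁ − M₂| / SD_pooled = |68.6 − 75.1| / 20.5 = 6.5 / 20.5 = 0.317.
For two independent groups with equal n: n = 2·((z_{α} + z_β) / d)².
z_{α} + z_β = 1.645 + 1.645 = 3.290.
n = 2 × (3.290 / 0.317)² = 2 × 10.379² = 2 × 107.71 = 215.4.
Round up to the next whole participant.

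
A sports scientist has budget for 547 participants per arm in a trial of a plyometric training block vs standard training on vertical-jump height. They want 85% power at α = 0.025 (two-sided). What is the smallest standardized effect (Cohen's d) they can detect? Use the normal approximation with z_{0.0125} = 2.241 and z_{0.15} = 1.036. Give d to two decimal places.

d_min ≈ 0.20

For two independent groups of n = 547 each: d_min = (z_{α/2} + z_β)·√(2/n).
z-sum = 2.241 + 1.036 = 3.277.
d_min = 3.277 × √(2/547) = 3.277 × 0.0605 = 0.198.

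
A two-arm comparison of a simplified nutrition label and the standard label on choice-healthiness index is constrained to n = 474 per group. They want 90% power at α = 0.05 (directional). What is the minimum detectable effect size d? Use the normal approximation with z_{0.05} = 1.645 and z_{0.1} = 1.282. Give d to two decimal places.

d_min ≈ 0.19

For two independent groups of n = 474 each: d_min = (z_{α} + z_β)·√(2/n).
z-sum = 1.645 + 1.282 = 2.927.
d_min = 2.927 × √(2/474) = 2.927 × 0.0650 = 0.190.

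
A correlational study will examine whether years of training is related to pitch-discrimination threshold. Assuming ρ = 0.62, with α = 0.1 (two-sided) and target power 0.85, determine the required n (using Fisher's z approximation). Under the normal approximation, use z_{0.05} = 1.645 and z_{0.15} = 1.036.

Fisher's z: C = ½·ln((1+r)/(1−r)) = ½·ln(4.2632) = 0.7250.
n = ((z_{α/2} + z_β)/C)² + 3.
(1.645 + 1.036) / 0.7250 = 2.681 / 0.7250 = 3.698.
n = 3.698² + 3 = 13.67 + 3 = 16.7.
Round up.

n = 17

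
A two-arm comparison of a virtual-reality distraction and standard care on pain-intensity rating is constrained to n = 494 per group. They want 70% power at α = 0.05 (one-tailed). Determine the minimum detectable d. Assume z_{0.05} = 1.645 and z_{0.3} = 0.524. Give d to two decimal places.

d_min ≈ 0.14

For two independent groups of n = 494 each: d_min = (z_{α} + z_β)·√(2/n).
z-sum = 1.645 + 0.524 = 2.169.
d_min = 2.169 × √(2/494) = 2.169 × 0.0636 = 0.138.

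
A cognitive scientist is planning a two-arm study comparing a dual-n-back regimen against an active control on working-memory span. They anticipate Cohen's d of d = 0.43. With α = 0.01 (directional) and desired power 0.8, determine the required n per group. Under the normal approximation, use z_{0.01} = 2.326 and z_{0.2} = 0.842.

n = 109 per group

For two independent groups with equal n: n = 2·((z_{α} + z_β) / d)².
z_{α} + z_β = 2.326 + 0.842 = 3.168.
n = 2 × (3.168 / 0.43)² = 2 × 7.367² = 2 × 54.28 = 108.6.
Round up to the next whole participant.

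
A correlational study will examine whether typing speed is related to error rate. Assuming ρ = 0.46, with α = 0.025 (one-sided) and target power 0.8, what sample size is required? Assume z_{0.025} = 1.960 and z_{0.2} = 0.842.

Fisher's z: C = ½·ln((1+r)/(1−r)) = ½·ln(2.7037) = 0.4973.
n = ((z_{α} + z_β)/C)² + 3.
(1.960 + 0.842) / 0.4973 = 2.802 / 0.4973 = 5.634.
n = 5.634² + 3 = 31.75 + 3 = 34.7.
Round up.

n = 35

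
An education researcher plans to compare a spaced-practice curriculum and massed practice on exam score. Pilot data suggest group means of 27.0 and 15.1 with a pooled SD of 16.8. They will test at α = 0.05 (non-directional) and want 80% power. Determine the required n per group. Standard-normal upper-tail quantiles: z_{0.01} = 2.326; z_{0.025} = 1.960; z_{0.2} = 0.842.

Cohen's d = |M₁ − M₂| / SD_pooled = |27.0 − 15.1| / 16.8 = 11.9 / 16.8 = 0.708.
For two independent groups with equal n: n = 2·((z_{α/2} + z_β) / d)².
z_{α/2} + z_β = 1.960 + 0.842 = 2.802.
n = 2 × (2.802 / 0.708)² = 2 × 3.958² = 2 × 15.66 = 31.3.
Round up to the next whole participant.

n = 32 per group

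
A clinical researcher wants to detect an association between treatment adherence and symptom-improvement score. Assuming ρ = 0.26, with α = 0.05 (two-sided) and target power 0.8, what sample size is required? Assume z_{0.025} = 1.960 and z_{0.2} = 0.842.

n = 114

Fisher's z: C = ½·ln((1+r)/(1−r)) = ½·ln(1.7027) = 0.2661.
n = ((z_{α/2} + z_β)/C)² + 3.
(1.960 + 0.842) / 0.2661 = 2.802 / 0.2661 = 10.530.
n = 10.530² + 3 = 110.88 + 3 = 113.9.
Round up.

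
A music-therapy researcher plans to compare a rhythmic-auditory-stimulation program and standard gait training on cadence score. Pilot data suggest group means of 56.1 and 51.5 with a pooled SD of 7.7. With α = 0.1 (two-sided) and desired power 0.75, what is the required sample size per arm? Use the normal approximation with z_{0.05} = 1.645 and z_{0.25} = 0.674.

n = 31 per group

Cohen's d = |M₁ − M₂| / SD_pooled = |56.1 − 51.5| / 7.7 = 4.6 / 7.7 = 0.597.
For two independent groups with equal n: n = 2·((z_{α/2} + z_β) / d)².
z_{α/2} + z_β = 1.645 + 0.674 = 2.319.
n = 2 × (2.319 / 0.597)² = 2 × 3.884² = 2 × 15.09 = 30.2.
Round up to the next whole participant.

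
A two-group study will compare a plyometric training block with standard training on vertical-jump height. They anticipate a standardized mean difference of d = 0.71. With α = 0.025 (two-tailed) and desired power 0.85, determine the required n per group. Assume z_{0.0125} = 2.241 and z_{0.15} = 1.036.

n = 43 per group

For two independent groups with equal n: n = 2·((z_{α/2} + z_β) / d)².
z_{α/2} + z_β = 2.241 + 1.036 = 3.277.
n = 2 × (3.277 / 0.71)² = 2 × 4.615² = 2 × 21.30 = 42.6.
Round up to the next whole participant.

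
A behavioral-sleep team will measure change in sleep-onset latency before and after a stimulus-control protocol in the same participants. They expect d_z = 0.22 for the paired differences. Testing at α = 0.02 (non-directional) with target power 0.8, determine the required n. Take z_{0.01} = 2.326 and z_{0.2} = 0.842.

For a paired (one-sample on differences) test: n = ((z_{α/2} + z_β) / d)².
z_{α/2} + z_β = 2.326 + 0.842 = 3.168.
n = (3.168 / 0.22)² = 14.400² = 207.36.
Round up.

n = 208 pairs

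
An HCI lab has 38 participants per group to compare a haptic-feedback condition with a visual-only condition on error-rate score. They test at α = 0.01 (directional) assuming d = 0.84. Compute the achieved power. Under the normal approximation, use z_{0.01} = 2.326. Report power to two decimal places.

For two equal groups, power = Φ(d·√(n/2) − z_{α}).
d·√(n/2) = 0.84 × √(38/2) = 0.84 × 4.359 = 3.661.
z_β = 3.661 − 2.326 = 1.335.
Power = Φ(1.335) = 0.909.

power ≈ 0.91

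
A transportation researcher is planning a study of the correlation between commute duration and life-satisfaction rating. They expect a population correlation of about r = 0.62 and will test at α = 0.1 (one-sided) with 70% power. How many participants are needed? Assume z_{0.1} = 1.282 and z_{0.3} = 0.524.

Fisher's z: C = ½·ln((1+r)/(1−r)) = ½·ln(4.2632) = 0.7250.
n = ((z_{α} + z_β)/C)² + 3.
(1.282 + 0.524) / 0.7250 = 1.806 / 0.7250 = 2.491.
n = 2.491² + 3 = 6.21 + 3 = 9.2.
Round up.

n = 10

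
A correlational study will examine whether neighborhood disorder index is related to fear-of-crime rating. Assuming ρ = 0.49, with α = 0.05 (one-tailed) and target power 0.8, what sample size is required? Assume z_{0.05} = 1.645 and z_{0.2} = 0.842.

n = 25

Fisher's z: C = ½·ln((1+r)/(1−r)) = ½·ln(2.9216) = 0.5361.
n = ((z_{α} + z_β)/C)² + 3.
(1.645 + 0.842) / 0.5361 = 2.487 / 0.5361 = 4.639.
n = 4.639² + 3 = 21.52 + 3 = 24.5.
Round up.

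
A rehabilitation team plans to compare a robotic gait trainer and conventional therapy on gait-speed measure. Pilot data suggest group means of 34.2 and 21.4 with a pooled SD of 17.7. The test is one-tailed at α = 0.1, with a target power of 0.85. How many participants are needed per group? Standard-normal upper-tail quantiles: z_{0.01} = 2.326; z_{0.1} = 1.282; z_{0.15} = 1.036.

n = 21 per group

Cohen's d = |M₁ − M₂| / SD_pooled = |34.2 − 21.4| / 17.7 = 12.8 / 17.7 = 0.723.
For two independent groups with equal n: n = 2·((z_{α} + z_β) / d)².
z_{α} + z_β = 1.282 + 1.036 = 2.318.
n = 2 × (2.318 / 0.723)² = 2 × 3.206² = 2 × 10.28 = 20.6.
Round up to the next whole participant.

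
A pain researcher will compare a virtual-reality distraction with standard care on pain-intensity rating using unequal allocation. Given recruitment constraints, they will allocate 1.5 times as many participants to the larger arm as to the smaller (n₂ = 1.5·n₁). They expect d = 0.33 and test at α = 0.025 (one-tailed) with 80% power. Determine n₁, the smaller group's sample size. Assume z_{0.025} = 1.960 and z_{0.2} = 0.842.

n₁ = 121

With allocation ratio k = n₂/n₁ = 1.5, Var(x̄₁−x̄₂) = σ²(1/n₁ + 1/(k·n₁)) = σ²·(k+1)/(k·n₁).
So n₁ = (1 + 1/k)·((z_{α} + z_β)/d)² = 1.667 × (2.802/0.33)².
n₁ = 1.667 × 72.10 = 120.2.
Round up: n₁ = 121, giving n₂ = ⌈1.5 × 121⌉ = ⌈181.5⌉ = 182.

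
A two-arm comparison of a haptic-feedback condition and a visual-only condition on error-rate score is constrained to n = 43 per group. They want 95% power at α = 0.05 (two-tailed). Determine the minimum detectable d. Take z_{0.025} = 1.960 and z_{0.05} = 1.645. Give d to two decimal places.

d_min ≈ 0.78

For two independent groups of n = 43 each: d_min = (z_{α/2} + z_β)·√(2/n).
z-sum = 1.960 + 1.645 = 3.605.
d_min = 3.605 × √(2/43) = 3.605 × 0.2157 = 0.777.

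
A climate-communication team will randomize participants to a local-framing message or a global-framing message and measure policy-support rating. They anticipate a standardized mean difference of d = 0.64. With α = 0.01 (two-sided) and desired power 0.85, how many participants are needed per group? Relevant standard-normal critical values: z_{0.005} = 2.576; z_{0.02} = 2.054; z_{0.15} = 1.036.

n = 64 per group

For two independent groups with equal n: n = 2·((z_{α/2} + z_β) / d)².
z_{α/2} + z_β = 2.576 + 1.036 = 3.612.
n = 2 × (3.612 / 0.64)² = 2 × 5.644² = 2 × 31.85 = 63.7.
Round up to the next whole participant.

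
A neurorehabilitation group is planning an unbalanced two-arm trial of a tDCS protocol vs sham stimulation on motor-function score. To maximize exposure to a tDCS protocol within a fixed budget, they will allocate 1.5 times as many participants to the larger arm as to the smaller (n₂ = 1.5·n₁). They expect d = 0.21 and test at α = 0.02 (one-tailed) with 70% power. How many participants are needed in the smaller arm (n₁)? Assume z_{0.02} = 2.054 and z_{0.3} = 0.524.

With allocation ratio k = n₂/n₁ = 1.5, Var(x̄₁−x̄₂) = σ²(1/n₁ + 1/(k·n₁)) = σ²·(k+1)/(k·n₁).
So n₁ = (1 + 1/k)·((z_{α} + z_β)/d)² = 1.667 × (2.578/0.21)².
n₁ = 1.667 × 150.70 = 251.2.
Round up: n₁ = 252, giving n₂ = 1.5 × 252 = 378.

n₁ = 252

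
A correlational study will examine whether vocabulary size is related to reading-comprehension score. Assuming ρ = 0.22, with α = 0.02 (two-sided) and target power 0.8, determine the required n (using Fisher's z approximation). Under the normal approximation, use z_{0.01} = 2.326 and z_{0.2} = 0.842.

Fisher's z: C = ½·ln((1+r)/(1−r)) = ½·ln(1.5641) = 0.2237.
n = ((z_{α/2} + z_β)/C)² + 3.
(2.326 + 0.842) / 0.2237 = 3.168 / 0.2237 = 14.162.
n = 14.162² + 3 = 200.56 + 3 = 203.6.
Round up.

n = 204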